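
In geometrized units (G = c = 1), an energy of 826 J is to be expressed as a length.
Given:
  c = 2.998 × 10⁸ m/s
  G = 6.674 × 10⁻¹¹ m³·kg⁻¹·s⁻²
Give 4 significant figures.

6.824 × 10⁻⁴² m

Energy → length via G/c⁴.
826 J × (G/c⁴) = 6.824 × 10⁻⁴² m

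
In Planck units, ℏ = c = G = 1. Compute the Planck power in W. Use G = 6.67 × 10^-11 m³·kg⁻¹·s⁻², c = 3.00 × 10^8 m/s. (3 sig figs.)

From ℏ = c = G = 1 the power scale is P_P = c⁵/G.
  = 2.43 × 10^42 / 6.67 × 10^-11
  = 3.64 × 10^52 W

3.64 × 10^52 W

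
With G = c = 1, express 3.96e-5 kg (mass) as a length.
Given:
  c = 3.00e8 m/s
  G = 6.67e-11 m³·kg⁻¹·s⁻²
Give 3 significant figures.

In G = c = 1 units mass has dimensions of length; the conversion factor is G/c².
3.96e-5 kg × (G/c²) = 2.93e-32 m

2.93e-32 m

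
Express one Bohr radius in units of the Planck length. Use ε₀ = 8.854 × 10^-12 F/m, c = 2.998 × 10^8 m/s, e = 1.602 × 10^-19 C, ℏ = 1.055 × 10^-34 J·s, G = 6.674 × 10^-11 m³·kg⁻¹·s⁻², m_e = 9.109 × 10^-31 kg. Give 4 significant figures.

3.277 × 10^24

Bohr radius: a₀ = 4πε₀ℏ²/(m_e e²) = 5.297 × 10^-11 m
Planck length: ℓ_P = √(ℏG/c³) = 1.616 × 10^-35 m
ratio = 5.297 × 10^-11 / 1.616 × 10^-35 = 3.277 × 10^24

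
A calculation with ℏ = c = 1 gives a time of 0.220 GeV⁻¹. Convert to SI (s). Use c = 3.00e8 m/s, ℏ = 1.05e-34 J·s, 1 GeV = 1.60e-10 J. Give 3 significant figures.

A time is [E]⁻¹ in ℏ=c=1; restore one factor of ℏ.
1 GeV⁻¹ → ℏ × (1 GeV in J)⁻¹ = 6.56e-25 s.
Result: 0.220 × 6.56e-25 = 1.44e-25 s.

1.44e-25 s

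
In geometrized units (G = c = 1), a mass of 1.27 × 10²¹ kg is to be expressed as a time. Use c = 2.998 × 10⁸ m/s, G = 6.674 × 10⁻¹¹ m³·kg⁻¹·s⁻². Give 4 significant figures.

Mass → time via G/c³.
1.27 × 10²¹ kg × (G/c³) = 3.146 × 10⁻¹⁵ s

3.146 × 10⁻¹⁵ s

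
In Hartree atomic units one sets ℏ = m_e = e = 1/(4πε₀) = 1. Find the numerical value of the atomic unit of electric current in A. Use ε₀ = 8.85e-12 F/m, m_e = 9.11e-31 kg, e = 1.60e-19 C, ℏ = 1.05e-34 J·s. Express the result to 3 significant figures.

I_au = e E_h/ℏ = m_e e⁵/((4πε₀)²ℏ³)
E_h = 4.38e-18 J
e·E_h/ℏ = 6.67e-3 A

6.67e-3 A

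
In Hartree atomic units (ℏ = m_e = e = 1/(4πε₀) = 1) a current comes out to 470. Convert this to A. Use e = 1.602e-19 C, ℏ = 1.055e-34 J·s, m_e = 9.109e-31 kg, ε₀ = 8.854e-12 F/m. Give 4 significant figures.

3.108 A

One atomic unit of electric current: I_au = e E_h/ℏ = m_e e⁵/((4πε₀)²ℏ³) = 6.612e-3 A.
470 × 6.612e-3 A = 3.108 A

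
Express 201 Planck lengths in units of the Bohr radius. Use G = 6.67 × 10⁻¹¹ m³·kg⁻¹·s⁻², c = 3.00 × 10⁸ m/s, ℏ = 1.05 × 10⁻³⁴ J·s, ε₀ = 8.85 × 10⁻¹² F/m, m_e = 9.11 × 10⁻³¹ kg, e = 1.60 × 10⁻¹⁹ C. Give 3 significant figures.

6.16 × 10⁻²³

Planck length: ℓ_P = √(ℏG/c³) = 1.61 × 10⁻³⁵ m
Bohr radius: a₀ = 4πε₀ℏ²/(m_e e²) = 5.26 × 10⁻¹¹ m
201 × 1.61 × 10⁻³⁵ / 5.26 × 10⁻¹¹ = 6.16 × 10⁻²³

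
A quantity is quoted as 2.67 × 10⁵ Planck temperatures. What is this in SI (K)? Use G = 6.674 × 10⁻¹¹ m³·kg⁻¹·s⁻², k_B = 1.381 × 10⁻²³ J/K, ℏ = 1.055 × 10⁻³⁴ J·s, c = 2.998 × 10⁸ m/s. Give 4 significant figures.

3.783 × 10³⁷ K

One Planck temperature: T_P = √(ℏc⁵/G) / k_B = 1.417 × 10³² K.
2.67 × 10⁵ × 1.417 × 10³² K = 3.783 × 10³⁷ K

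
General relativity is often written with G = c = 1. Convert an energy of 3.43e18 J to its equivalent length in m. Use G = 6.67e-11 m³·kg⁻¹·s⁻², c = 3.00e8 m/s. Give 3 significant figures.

2.82e-26 m

Energy → length via G/c⁴.
3.43e18 J × (G/c⁴) = 2.82e-26 m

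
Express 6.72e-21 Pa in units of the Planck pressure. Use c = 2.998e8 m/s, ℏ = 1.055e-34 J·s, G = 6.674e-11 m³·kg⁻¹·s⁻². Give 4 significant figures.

1.451e-134

Planck pressure: p_P = c⁷/(ℏG²) = 4.632e113 Pa.
6.72e-21 / 4.632e113 = 1.451e-134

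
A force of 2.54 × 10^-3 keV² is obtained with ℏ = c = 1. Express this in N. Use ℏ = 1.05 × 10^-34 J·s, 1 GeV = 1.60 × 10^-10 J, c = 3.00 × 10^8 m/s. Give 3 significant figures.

2.06 × 10^-9 N

Force is [E]/[L] = [E]²/(ℏc); restore (ℏc)⁻¹.
1 GeV² → 1/(ℏc) × (1 GeV in J)² = 8.13 × 10^5 N.
Convert the energy scale: 2.54 × 10^-3 keV² = 2.54 × 10^-15 GeV².
Result: 2.54 × 10^-15 × 8.13 × 10^5 = 2.06 × 10^-9 N.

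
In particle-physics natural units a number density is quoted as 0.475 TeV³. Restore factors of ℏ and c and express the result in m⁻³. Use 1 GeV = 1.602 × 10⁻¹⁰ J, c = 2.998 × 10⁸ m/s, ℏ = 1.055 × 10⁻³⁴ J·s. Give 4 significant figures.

6.172 × 10⁵⁵ m⁻³

Number density is [L]⁻³ = [E]³/(ℏc)³.
1 GeV³ → 1/(ℏc)³ × (1 GeV in J)³ = 1.299 × 10⁴⁷ m⁻³.
Convert the energy scale: 0.475 TeV³ = 4.75 × 10⁸ GeV³.
Result: 4.75 × 10⁸ × 1.299 × 10⁴⁷ = 6.172 × 10⁵⁵ m⁻³.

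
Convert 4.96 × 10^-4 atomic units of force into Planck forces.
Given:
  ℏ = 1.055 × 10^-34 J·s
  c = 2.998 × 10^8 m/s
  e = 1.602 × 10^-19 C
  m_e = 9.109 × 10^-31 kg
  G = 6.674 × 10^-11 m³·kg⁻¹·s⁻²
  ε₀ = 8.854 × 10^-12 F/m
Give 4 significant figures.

3.368 × 10^-55

atomic unit of force: F_au = E_h/a₀ = m_e²e⁶/((4πε₀)³ℏ⁴) = 8.220 × 10^-8 N
Planck force: F_P = c⁴/G = 1.210 × 10^44 N
4.96 × 10^-4 × 8.220 × 10^-8 / 1.210 × 10^44 = 3.368 × 10^-55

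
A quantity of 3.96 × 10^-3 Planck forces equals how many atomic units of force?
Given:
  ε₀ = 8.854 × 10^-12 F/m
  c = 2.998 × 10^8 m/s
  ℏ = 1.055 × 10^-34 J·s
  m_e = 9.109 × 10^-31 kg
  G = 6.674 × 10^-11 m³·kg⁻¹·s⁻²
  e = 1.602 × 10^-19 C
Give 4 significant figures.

Planck force: F_P = c⁴/G = 1.210 × 10^44 N
atomic unit of force: F_au = E_h/a₀ = m_e²e⁶/((4πε₀)³ℏ⁴) = 8.220 × 10^-8 N
3.96 × 10^-3 × 1.210 × 10^44 / 8.220 × 10^-8 = 5.831 × 10^48

5.831 × 10^48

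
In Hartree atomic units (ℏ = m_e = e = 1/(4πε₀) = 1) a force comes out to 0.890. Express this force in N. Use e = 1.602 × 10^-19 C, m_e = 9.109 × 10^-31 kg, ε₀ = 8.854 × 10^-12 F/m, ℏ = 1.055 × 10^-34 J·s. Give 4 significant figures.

7.316 × 10^-8 N

One atomic unit of force: F_au = E_h/a₀ = m_e²e⁶/((4πε₀)³ℏ⁴) = 8.220 × 10^-8 N.
0.890 × 8.220 × 10^-8 N = 7.316 × 10^-8 N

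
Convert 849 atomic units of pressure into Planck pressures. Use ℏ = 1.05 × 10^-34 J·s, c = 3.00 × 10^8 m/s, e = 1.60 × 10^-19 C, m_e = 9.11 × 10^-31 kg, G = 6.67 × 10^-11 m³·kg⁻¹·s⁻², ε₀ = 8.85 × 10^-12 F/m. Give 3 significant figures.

5.46 × 10^-98

atomic unit of pressure: P_au = E_h/a₀³ = m_e⁴e¹⁰/((4πε₀)⁵ℏ⁸) = 3.01 × 10^13 Pa
Planck pressure: p_P = c⁷/(ℏG²) = 4.68 × 10^113 Pa
849 × 3.01 × 10^13 / 4.68 × 10^113 = 5.46 × 10^-98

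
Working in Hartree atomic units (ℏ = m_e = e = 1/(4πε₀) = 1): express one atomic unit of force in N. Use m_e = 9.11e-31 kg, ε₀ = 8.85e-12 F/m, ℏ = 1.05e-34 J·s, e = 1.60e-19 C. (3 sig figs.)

From ℏ = m_e = e = 1/(4πε₀) = 1 the force scale is F_au = E_h/a₀ = m_e²e⁶/((4πε₀)³ℏ⁴).
E_h = 4.38e-18 J
a₀ = 5.26e-11 m
E_h/a₀ = 8.33e-8 N

8.33e-8 N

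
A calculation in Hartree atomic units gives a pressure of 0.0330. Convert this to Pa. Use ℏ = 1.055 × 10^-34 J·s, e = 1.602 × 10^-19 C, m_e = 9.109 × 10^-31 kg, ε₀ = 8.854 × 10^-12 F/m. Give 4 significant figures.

One atomic unit of pressure: P_au = E_h/a₀³ = m_e⁴e¹⁰/((4πε₀)⁵ℏ⁸) = 2.929 × 10^13 Pa.
0.0330 × 2.929 × 10^13 Pa = 9.666 × 10^11 Pa

9.666 × 10^11 Pa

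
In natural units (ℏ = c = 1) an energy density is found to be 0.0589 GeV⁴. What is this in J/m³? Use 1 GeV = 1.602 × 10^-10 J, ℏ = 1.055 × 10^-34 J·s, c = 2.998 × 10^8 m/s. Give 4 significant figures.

1.226 × 10^36 J/m³

[E]/[L]³ = [E]⁴/(ℏc)³; restore (ℏc)⁻³.
1 GeV⁴ → 1/(ℏc)³ × (1 GeV in J)⁴ = 2.082 × 10^37 J/m³.
Result: 0.0589 × 2.082 × 10^37 = 1.226 × 10^36 J/m³.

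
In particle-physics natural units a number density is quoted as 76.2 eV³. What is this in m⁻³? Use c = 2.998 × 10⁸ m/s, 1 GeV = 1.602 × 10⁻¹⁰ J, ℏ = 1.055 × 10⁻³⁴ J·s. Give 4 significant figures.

Number density is [L]⁻³ = [E]³/(ℏc)³.
1 GeV³ → 1/(ℏc)³ × (1 GeV in J)³ = 1.299 × 10⁴⁷ m⁻³.
Convert the energy scale: 76.2 eV³ = 7.62 × 10⁻²⁶ GeV³.
Result: 7.62 × 10⁻²⁶ × 1.299 × 10⁴⁷ = 9.901 × 10²¹ m⁻³.

9.901 × 10²¹ m⁻³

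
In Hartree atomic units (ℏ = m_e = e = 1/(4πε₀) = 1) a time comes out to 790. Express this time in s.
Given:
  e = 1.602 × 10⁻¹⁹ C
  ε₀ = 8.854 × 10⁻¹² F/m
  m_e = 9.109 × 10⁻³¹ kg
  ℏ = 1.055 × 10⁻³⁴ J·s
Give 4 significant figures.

One atomic unit of time: τ_au = (4πε₀)²ℏ³/(m_e e⁴) = 2.423 × 10⁻¹⁷ s.
790 × 2.423 × 10⁻¹⁷ s = 1.914 × 10⁻¹⁴ s

1.914 × 10⁻¹⁴ s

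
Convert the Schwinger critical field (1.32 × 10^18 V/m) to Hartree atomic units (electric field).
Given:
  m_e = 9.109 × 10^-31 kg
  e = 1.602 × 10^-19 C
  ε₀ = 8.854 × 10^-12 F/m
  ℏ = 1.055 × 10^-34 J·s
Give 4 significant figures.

atomic unit of electric field: E_au = E_h/(e a₀) = m_e²e⁵/((4πε₀)³ℏ⁴) = 5.131 × 10^11 V/m.
1.32 × 10^18 / 5.131 × 10^11 = 2.573 × 10^6

2.573 × 10^6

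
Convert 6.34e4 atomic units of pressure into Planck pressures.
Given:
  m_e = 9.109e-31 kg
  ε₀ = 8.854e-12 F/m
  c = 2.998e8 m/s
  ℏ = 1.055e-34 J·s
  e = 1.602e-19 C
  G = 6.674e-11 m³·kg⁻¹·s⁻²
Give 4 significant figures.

4.009e-96

atomic unit of pressure: P_au = E_h/a₀³ = m_e⁴e¹⁰/((4πε₀)⁵ℏ⁸) = 2.929e13 Pa
Planck pressure: p_P = c⁷/(ℏG²) = 4.632e113 Pa
6.34e4 × 2.929e13 / 4.632e113 = 4.009e-96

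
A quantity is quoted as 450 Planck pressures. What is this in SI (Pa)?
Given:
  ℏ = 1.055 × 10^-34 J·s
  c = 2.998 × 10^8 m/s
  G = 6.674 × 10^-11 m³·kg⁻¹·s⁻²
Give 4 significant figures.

One Planck pressure: p_P = c⁷/(ℏG²) = 4.632 × 10^113 Pa.
450 × 4.632 × 10^113 Pa = 2.085 × 10^116 Pa

2.085 × 10^116 Pa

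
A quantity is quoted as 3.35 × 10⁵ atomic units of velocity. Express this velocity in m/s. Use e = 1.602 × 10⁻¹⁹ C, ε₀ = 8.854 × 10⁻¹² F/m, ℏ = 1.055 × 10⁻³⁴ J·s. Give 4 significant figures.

7.324 × 10¹¹ m/s

One atomic unit of velocity: v_au = e²/(4πε₀ℏ) = 2.186 × 10⁶ m/s.
3.35 × 10⁵ × 2.186 × 10⁶ m/s = 7.324 × 10¹¹ m/s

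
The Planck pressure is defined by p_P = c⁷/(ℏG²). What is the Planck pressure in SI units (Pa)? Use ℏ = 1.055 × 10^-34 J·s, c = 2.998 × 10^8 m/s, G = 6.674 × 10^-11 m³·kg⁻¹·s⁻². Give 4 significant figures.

p_P = c⁷/(ℏG²)
  = 2.177 × 10^59 / 4.699 × 10^-55
  = 4.632 × 10^113 Pa

4.632 × 10^113 Pa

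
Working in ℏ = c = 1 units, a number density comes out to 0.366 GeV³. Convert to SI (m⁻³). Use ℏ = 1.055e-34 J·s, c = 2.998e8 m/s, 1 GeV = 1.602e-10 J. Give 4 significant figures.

4.756e46 m⁻³

Number density is [L]⁻³ = [E]³/(ℏc)³.
1 GeV³ → 1/(ℏc)³ × (1 GeV in J)³ = 1.299e47 m⁻³.
Result: 0.366 × 1.299e47 = 4.756e46 m⁻³.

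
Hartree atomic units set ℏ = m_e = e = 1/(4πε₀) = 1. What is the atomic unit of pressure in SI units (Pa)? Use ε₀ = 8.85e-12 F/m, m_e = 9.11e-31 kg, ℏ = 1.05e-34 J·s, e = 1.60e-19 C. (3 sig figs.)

From ℏ = m_e = e = 1/(4πε₀) = 1 the pressure scale is P_au = E_h/a₀³ = m_e⁴e¹⁰/((4πε₀)⁵ℏ⁸).
E_h = 4.38e-18 J
a₀ = 5.26e-11 m
E_h/a₀³ = 3.01e13 Pa

3.01e13 Pa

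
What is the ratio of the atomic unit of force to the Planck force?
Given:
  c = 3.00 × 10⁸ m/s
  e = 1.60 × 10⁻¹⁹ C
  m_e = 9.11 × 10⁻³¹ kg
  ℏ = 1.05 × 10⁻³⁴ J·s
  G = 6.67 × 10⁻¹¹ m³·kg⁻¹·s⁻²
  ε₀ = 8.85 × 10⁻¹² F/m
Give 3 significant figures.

6.86 × 10⁻⁵²

atomic unit of force: F_au = E_h/a₀ = m_e²e⁶/((4πε₀)³ℏ⁴) = 8.33 × 10⁻⁸ N
Planck force: F_P = c⁴/G = 1.21 × 10⁴⁴ N
ratio = 8.33 × 10⁻⁸ / 1.21 × 10⁴⁴ = 6.86 × 10⁻⁵²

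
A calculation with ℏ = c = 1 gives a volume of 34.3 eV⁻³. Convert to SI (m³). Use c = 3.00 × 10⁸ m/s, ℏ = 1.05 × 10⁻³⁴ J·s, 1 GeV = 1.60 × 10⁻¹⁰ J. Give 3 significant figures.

2.62 × 10⁻¹⁹ m³

Volume is [L]³ = [E]⁻³·(ℏc)³.
1 GeV⁻³ → (ℏc)³ × (1 GeV in J)⁻³ = 7.63 × 10⁻⁴⁸ m³.
Convert the energy scale: 34.3 eV⁻³ = 3.43 × 10²⁸ GeV⁻³.
Result: 3.43 × 10²⁸ × 7.63 × 10⁻⁴⁸ = 2.62 × 10⁻¹⁹ m³.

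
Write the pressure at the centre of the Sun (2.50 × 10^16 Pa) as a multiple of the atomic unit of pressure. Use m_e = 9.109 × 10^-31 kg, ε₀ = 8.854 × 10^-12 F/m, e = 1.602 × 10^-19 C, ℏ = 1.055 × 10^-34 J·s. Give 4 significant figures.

atomic unit of pressure: P_au = E_h/a₀³ = m_e⁴e¹⁰/((4πε₀)⁵ℏ⁸) = 2.929 × 10^13 Pa.
2.50 × 10^16 / 2.929 × 10^13 = 853.5

853.5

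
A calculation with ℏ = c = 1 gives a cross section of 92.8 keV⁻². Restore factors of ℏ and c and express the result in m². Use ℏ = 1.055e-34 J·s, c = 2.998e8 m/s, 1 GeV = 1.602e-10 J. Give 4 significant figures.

Area is [L]² = [E]⁻²·(ℏc)²; restore (ℏc)².
1 GeV⁻² → (ℏc)² × (1 GeV in J)⁻² = 3.898e-32 m².
Convert the energy scale: 92.8 keV⁻² = 9.28e13 GeV⁻².
Result: 9.28e13 × 3.898e-32 = 3.617e-18 m².

3.617e-18 m²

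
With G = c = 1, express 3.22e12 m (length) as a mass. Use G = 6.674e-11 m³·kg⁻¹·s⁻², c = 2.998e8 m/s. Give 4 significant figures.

Length → mass via c²/G.
3.22e12 m × (c²/G) = 4.336e39 kg

4.336e39 kg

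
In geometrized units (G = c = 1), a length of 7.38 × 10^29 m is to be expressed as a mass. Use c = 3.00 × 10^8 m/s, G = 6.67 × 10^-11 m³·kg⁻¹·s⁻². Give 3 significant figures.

9.96 × 10^56 kg

Length → mass via c²/G.
7.38 × 10^29 m × (c²/G) = 9.96 × 10^56 kg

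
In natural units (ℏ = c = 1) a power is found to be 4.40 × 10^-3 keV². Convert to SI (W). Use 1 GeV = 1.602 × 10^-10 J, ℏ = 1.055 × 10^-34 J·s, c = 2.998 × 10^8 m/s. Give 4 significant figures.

Power is [E]/[T] = [E]²/ℏ.
1 GeV² → 1/ℏ × (1 GeV in J)² = 2.433 × 10^14 W.
Convert the energy scale: 4.40 × 10^-3 keV² = 4.40 × 10^-15 GeV².
Result: 4.40 × 10^-15 × 2.433 × 10^14 = 1.070 W.

1.070 W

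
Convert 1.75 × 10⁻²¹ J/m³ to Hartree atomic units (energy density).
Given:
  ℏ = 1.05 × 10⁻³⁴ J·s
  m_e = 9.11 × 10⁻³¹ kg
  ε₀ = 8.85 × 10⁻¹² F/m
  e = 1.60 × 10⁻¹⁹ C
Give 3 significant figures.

5.81 × 10⁻³⁵

atomic unit of energy density: u_au = E_h/a₀³ = m_e⁴e¹⁰/((4πε₀)⁵ℏ⁸) = 3.01 × 10¹³ J/m³.
1.75 × 10⁻²¹ / 3.01 × 10¹³ = 5.81 × 10⁻³⁵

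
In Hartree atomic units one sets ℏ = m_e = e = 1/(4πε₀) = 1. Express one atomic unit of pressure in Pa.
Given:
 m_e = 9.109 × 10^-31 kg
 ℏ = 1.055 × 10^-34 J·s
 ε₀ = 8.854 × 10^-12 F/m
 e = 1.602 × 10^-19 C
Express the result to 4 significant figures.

2.929 × 10^13 Pa

P_au = E_h/a₀³ = m_e⁴e¹⁰/((4πε₀)⁵ℏ⁸)
E_h = 4.354 × 10^-18 J
a₀ = 5.297 × 10^-11 m
E_h/a₀³ = 2.929 × 10^13 Pa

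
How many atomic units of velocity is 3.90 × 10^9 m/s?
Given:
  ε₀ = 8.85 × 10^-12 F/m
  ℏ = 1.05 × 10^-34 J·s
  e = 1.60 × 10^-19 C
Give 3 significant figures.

atomic unit of velocity: v_au = e²/(4πε₀ℏ) = 2.19 × 10^6 m/s.
3.90 × 10^9 / 2.19 × 10^6 = 1.78 × 10^3

1.78 × 10^3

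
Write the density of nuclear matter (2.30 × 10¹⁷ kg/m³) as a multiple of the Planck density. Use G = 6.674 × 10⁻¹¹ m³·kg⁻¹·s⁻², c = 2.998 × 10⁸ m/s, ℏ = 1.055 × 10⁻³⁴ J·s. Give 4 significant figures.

Planck density: ρ_P = c⁵/(ℏG²) = 5.154 × 10⁹⁶ kg/m³.
2.30 × 10¹⁷ / 5.154 × 10⁹⁶ = 4.463 × 10⁻⁸⁰

4.463 × 10⁻⁸⁰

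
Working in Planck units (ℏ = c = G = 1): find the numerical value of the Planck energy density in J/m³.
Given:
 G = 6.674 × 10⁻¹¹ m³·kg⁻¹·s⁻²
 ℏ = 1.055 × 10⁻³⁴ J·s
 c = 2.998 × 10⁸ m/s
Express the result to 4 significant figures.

4.632 × 10¹¹³ J/m³

Dimensional analysis gives u_P = c⁷/(ℏG²).
  = 2.177 × 10⁵⁹ / 4.699 × 10⁻⁵⁵
  = 4.632 × 10¹¹³ J/m³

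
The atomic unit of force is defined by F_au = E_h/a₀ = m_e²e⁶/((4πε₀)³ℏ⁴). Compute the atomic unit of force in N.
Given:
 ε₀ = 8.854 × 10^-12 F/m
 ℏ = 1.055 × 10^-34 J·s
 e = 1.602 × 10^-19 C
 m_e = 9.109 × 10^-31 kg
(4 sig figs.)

F_au = E_h/a₀ = m_e²e⁶/((4πε₀)³ℏ⁴)
E_h = 4.354 × 10^-18 J
a₀ = 5.297 × 10^-11 m
E_h/a₀ = 8.220 × 10^-8 N

8.220 × 10^-8 N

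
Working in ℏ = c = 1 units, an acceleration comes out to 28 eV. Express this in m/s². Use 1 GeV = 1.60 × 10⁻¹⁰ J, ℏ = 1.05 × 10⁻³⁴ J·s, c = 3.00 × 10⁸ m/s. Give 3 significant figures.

Acceleration is [L]/[T]² = c·[E]/ℏ.
1 GeV → c/ℏ × (1 GeV in J) = 4.57 × 10³² m/s².
Convert the energy scale: 28 eV = 2.80 × 10⁻⁸ GeV.
Result: 2.80 × 10⁻⁸ × 4.57 × 10³² = 1.28 × 10²⁵ m/s².

1.28 × 10²⁵ m/s²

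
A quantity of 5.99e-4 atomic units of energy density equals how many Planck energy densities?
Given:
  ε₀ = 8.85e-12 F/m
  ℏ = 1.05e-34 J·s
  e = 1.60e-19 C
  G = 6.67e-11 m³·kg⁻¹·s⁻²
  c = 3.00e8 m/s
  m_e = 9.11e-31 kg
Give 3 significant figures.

3.85e-104

atomic unit of energy density: u_au = E_h/a₀³ = m_e⁴e¹⁰/((4πε₀)⁵ℏ⁸) = 3.01e13 J/m³
Planck energy density: u_P = c⁷/(ℏG²) = 4.68e113 J/m³
5.99e-4 × 3.01e13 / 4.68e113 = 3.85e-104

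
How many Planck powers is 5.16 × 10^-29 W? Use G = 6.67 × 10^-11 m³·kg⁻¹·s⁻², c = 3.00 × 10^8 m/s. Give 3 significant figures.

1.42 × 10^-81

Planck power: P_P = c⁵/G = 3.64 × 10^52 W.
5.16 × 10^-29 / 3.64 × 10^52 = 1.42 × 10^-81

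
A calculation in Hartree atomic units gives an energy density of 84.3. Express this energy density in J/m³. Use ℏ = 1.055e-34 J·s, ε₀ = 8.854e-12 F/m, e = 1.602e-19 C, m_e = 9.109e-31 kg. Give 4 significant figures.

2.469e15 J/m³

One atomic unit of energy density: u_au = E_h/a₀³ = m_e⁴e¹⁰/((4πε₀)⁵ℏ⁸) = 2.929e13 J/m³.
84.3 × 2.929e13 J/m³ = 2.469e15 J/m³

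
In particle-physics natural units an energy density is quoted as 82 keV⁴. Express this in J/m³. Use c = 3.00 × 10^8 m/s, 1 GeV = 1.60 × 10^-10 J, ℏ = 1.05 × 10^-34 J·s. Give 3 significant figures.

[E]/[L]³ = [E]⁴/(ℏc)³; restore (ℏc)⁻³.
1 GeV⁴ → 1/(ℏc)³ × (1 GeV in J)⁴ = 2.10 × 10^37 J/m³.
Convert the energy scale: 82 keV⁴ = 8.20 × 10^-23 GeV⁴.
Result: 8.20 × 10^-23 × 2.10 × 10^37 = 1.72 × 10^15 J/m³.

1.72 × 10^15 J/m³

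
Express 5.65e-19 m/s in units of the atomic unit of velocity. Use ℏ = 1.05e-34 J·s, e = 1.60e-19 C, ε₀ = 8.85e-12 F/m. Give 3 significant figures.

2.58e-25

atomic unit of velocity: v_au = e²/(4πε₀ℏ) = 2.19e6 m/s.
5.65e-19 / 2.19e6 = 2.58e-25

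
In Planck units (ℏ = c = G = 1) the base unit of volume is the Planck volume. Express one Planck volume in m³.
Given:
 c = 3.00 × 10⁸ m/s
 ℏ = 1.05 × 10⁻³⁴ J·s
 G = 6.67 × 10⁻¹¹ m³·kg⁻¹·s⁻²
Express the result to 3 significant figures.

4.18 × 10⁻¹⁰⁵ m³

V_P = (ℏG/c³)^(3/2)
  = √(1.75 × 10⁻²⁰⁹)
  = 4.18 × 10⁻¹⁰⁵ m³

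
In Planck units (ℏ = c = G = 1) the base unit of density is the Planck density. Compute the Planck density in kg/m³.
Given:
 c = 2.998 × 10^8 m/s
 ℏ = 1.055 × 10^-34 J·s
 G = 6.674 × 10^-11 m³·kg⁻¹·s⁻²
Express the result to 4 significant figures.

5.154 × 10^96 kg/m³

ρ_P = c⁵/(ℏG²)
  = 2.422 × 10^42 / 4.699 × 10^-55
  = 5.154 × 10^96 kg/m³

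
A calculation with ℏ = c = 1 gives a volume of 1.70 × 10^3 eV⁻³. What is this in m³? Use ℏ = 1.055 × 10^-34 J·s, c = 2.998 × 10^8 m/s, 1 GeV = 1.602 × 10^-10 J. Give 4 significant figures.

Volume is [L]³ = [E]⁻³·(ℏc)³.
1 GeV⁻³ → (ℏc)³ × (1 GeV in J)⁻³ = 7.696 × 10^-48 m³.
Convert the energy scale: 1.70 × 10^3 eV⁻³ = 1.70 × 10^30 GeV⁻³.
Result: 1.70 × 10^30 × 7.696 × 10^-48 = 1.308 × 10^-17 m³.

1.308 × 10^-17 m³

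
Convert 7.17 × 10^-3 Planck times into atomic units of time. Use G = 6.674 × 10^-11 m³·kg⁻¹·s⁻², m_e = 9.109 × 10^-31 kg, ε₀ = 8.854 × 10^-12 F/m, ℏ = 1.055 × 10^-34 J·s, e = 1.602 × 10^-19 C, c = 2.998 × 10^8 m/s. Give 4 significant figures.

Planck time: t_P = √(ℏG/c⁵) = 5.392 × 10^-44 s
atomic unit of time: τ_au = (4πε₀)²ℏ³/(m_e e⁴) = 2.423 × 10^-17 s
7.17 × 10^-3 × 5.392 × 10^-44 / 2.423 × 10^-17 = 1.596 × 10^-29

1.596 × 10^-29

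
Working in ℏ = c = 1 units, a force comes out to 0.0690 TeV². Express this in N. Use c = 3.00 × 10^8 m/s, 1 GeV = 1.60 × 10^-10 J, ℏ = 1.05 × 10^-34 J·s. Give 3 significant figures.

Force is [E]/[L] = [E]²/(ℏc); restore (ℏc)⁻¹.
1 GeV² → 1/(ℏc) × (1 GeV in J)² = 8.13 × 10^5 N.
Convert the energy scale: 0.0690 TeV² = 6.90 × 10^4 GeV².
Result: 6.90 × 10^4 × 8.13 × 10^5 = 5.61 × 10^10 N.

5.61 × 10^10 N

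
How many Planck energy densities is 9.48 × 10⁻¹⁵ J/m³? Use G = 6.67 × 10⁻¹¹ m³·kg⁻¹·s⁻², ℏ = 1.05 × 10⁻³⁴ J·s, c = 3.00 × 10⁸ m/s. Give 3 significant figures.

2.02 × 10⁻¹²⁸

Planck energy density: u_P = c⁷/(ℏG²) = 4.68 × 10¹¹³ J/m³.
9.48 × 10⁻¹⁵ / 4.68 × 10¹¹³ = 2.02 × 10⁻¹²⁸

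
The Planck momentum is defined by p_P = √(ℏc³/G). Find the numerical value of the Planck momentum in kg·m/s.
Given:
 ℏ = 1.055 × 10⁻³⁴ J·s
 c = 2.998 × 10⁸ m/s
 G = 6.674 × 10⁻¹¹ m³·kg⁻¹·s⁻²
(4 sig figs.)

6.527 kg·m/s

p_P = √(ℏc³/G)
  = √(42.60)
  = 6.527 kg·m/s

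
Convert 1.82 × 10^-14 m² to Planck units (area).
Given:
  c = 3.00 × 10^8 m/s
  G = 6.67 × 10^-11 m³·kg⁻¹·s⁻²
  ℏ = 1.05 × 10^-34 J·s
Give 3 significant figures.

Planck area: A_P = ℏG/c³ = 2.59 × 10^-70 m².
1.82 × 10^-14 / 2.59 × 10^-70 = 7.02 × 10^55

7.02 × 10^55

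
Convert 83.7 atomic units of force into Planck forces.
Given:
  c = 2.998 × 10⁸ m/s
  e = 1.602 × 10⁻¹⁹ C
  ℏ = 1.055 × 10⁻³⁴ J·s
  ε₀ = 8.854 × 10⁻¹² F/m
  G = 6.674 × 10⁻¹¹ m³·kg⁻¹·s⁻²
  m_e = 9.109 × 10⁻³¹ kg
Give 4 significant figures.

5.684 × 10⁻⁵⁰

atomic unit of force: F_au = E_h/a₀ = m_e²e⁶/((4πε₀)³ℏ⁴) = 8.220 × 10⁻⁸ N
Planck force: F_P = c⁴/G = 1.210 × 10⁴⁴ N
83.7 × 8.220 × 10⁻⁸ / 1.210 × 10⁴⁴ = 5.684 × 10⁻⁵⁰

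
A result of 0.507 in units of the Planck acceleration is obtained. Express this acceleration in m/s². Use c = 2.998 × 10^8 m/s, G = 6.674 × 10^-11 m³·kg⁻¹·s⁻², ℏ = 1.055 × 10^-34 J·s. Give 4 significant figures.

One Planck acceleration: a_P = √(c⁷/(ℏG)) = 5.560 × 10^51 m/s².
0.507 × 5.560 × 10^51 m/s² = 2.819 × 10^51 m/s²

2.819 × 10^51 m/s²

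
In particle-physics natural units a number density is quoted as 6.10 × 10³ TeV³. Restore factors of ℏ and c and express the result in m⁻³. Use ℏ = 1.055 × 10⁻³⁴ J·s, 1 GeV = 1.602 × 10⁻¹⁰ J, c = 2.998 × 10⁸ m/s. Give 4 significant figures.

Number density is [L]⁻³ = [E]³/(ℏc)³.
1 GeV³ → 1/(ℏc)³ × (1 GeV in J)³ = 1.299 × 10⁴⁷ m⁻³.
Convert the energy scale: 6.10 × 10³ TeV³ = 6.10 × 10¹² GeV³.
Result: 6.10 × 10¹² × 1.299 × 10⁴⁷ = 7.926 × 10⁵⁹ m⁻³.

7.926 × 10⁵⁹ m⁻³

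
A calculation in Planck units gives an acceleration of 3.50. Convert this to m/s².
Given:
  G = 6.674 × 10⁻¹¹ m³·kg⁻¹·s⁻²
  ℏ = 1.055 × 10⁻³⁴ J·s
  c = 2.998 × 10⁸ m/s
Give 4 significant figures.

One Planck acceleration: a_P = √(c⁷/(ℏG)) = 5.560 × 10⁵¹ m/s².
3.50 × 5.560 × 10⁵¹ m/s² = 1.946 × 10⁵² m/s²

1.946 × 10⁵² m/s²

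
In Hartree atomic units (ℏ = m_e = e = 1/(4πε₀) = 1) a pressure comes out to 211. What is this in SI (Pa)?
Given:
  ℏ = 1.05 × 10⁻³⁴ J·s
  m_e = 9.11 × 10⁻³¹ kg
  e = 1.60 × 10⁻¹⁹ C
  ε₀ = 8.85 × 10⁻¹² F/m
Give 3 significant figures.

6.36 × 10¹⁵ Pa

One atomic unit of pressure: P_au = E_h/a₀³ = m_e⁴e¹⁰/((4πε₀)⁵ℏ⁸) = 3.01 × 10¹³ Pa.
211 × 3.01 × 10¹³ Pa = 6.36 × 10¹⁵ Pa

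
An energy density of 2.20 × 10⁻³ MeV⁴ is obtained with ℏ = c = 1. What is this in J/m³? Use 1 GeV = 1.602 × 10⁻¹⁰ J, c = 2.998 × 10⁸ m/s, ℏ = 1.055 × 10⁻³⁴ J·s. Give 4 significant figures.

4.580 × 10²² J/m³

[E]/[L]³ = [E]⁴/(ℏc)³; restore (ℏc)⁻³.
1 GeV⁴ → 1/(ℏc)³ × (1 GeV in J)⁴ = 2.082 × 10³⁷ J/m³.
Convert the energy scale: 2.20 × 10⁻³ MeV⁴ = 2.20 × 10⁻¹⁵ GeV⁴.
Result: 2.20 × 10⁻¹⁵ × 2.082 × 10³⁷ = 4.580 × 10²² J/m³.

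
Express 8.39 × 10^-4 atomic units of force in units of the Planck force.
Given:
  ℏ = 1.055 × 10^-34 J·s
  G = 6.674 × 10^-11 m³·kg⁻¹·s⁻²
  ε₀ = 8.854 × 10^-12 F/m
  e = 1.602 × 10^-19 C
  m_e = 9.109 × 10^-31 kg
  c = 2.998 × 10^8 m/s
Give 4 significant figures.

atomic unit of force: F_au = E_h/a₀ = m_e²e⁶/((4πε₀)³ℏ⁴) = 8.220 × 10^-8 N
Planck force: F_P = c⁴/G = 1.210 × 10^44 N
8.39 × 10^-4 × 8.220 × 10^-8 / 1.210 × 10^44 = 5.697 × 10^-55

5.697 × 10^-55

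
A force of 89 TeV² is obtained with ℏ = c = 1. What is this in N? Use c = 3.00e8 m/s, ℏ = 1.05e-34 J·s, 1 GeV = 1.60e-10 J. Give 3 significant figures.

7.23e13 N

Force is [E]/[L] = [E]²/(ℏc); restore (ℏc)⁻¹.
1 GeV² → 1/(ℏc) × (1 GeV in J)² = 8.13e5 N.
Convert the energy scale: 89 TeV² = 8.90e7 GeV².
Result: 8.90e7 × 8.13e5 = 7.23e13 N.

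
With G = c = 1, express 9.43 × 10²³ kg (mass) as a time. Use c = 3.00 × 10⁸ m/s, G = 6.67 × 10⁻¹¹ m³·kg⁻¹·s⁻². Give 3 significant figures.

Mass → time via G/c³.
9.43 × 10²³ kg × (G/c³) = 2.33 × 10⁻¹² s

2.33 × 10⁻¹² s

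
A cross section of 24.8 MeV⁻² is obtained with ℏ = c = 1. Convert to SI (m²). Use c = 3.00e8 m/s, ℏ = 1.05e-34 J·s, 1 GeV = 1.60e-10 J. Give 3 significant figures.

Area is [L]² = [E]⁻²·(ℏc)²; restore (ℏc)².
1 GeV⁻² → (ℏc)² × (1 GeV in J)⁻² = 3.88e-32 m².
Convert the energy scale: 24.8 MeV⁻² = 2.48e7 GeV⁻².
Result: 2.48e7 × 3.88e-32 = 9.61e-25 m².

9.61e-25 m²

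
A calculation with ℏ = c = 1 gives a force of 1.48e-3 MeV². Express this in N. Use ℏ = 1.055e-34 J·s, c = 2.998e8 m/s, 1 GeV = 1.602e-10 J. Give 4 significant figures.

Force is [E]/[L] = [E]²/(ℏc); restore (ℏc)⁻¹.
1 GeV² → 1/(ℏc) × (1 GeV in J)² = 8.114e5 N.
Convert the energy scale: 1.48e-3 MeV² = 1.48e-9 GeV².
Result: 1.48e-9 × 8.114e5 = 1.201e-3 N.

1.201e-3 N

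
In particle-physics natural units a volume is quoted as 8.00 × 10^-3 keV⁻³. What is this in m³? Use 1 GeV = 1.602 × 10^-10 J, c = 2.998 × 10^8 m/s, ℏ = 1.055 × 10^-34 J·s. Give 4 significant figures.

Volume is [L]³ = [E]⁻³·(ℏc)³.
1 GeV⁻³ → (ℏc)³ × (1 GeV in J)⁻³ = 7.696 × 10^-48 m³.
Convert the energy scale: 8.00 × 10^-3 keV⁻³ = 8.00 × 10^15 GeV⁻³.
Result: 8.00 × 10^15 × 7.696 × 10^-48 = 6.157 × 10^-32 m³.

6.157 × 10^-32 m³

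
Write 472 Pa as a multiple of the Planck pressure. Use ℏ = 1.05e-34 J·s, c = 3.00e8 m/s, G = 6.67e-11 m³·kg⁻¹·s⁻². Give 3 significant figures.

1.01e-111

Planck pressure: p_P = c⁷/(ℏG²) = 4.68e113 Pa.
472 / 4.68e113 = 1.01e-111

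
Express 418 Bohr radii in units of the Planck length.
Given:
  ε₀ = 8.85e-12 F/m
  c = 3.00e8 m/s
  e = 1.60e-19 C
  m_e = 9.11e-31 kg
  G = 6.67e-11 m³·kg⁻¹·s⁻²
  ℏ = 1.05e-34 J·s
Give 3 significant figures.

1.36e27

Bohr radius: a₀ = 4πε₀ℏ²/(m_e e²) = 5.26e-11 m
Planck length: ℓ_P = √(ℏG/c³) = 1.61e-35 m
418 × 5.26e-11 / 1.61e-35 = 1.36e27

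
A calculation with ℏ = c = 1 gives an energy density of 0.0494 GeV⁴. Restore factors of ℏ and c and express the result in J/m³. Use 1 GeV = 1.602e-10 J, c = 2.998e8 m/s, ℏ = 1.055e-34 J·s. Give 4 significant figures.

[E]/[L]³ = [E]⁴/(ℏc)³; restore (ℏc)⁻³.
1 GeV⁴ → 1/(ℏc)³ × (1 GeV in J)⁴ = 2.082e37 J/m³.
Result: 0.0494 × 2.082e37 = 1.028e36 J/m³.

1.028e36 J/m³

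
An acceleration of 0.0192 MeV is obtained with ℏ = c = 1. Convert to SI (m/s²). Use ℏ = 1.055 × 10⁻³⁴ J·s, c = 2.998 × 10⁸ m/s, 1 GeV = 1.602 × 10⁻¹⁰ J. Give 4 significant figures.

8.741 × 10²⁷ m/s²

Acceleration is [L]/[T]² = c·[E]/ℏ.
1 GeV → c/ℏ × (1 GeV in J) = 4.552 × 10³² m/s².
Convert the energy scale: 0.0192 MeV = 1.92 × 10⁻⁵ GeV.
Result: 1.92 × 10⁻⁵ × 4.552 × 10³² = 8.741 × 10²⁷ m/s².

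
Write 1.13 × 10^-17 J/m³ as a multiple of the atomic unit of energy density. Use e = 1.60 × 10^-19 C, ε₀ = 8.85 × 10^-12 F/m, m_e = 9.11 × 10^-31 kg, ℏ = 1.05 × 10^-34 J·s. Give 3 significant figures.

atomic unit of energy density: u_au = E_h/a₀³ = m_e⁴e¹⁰/((4πε₀)⁵ℏ⁸) = 3.01 × 10^13 J/m³.
1.13 × 10^-17 / 3.01 × 10^13 = 3.75 × 10^-31

3.75 × 10^-31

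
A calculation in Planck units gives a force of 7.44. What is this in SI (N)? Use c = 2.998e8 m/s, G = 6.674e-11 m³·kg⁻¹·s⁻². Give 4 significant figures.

9.006e44 N

One Planck force: F_P = c⁴/G = 1.210e44 N.
7.44 × 1.210e44 N = 9.006e44 N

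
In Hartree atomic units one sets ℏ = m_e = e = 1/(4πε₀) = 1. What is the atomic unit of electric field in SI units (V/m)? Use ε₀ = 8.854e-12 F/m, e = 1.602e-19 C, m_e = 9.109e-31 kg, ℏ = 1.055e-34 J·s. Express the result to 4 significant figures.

E_au = E_h/(e a₀) = m_e²e⁵/((4πε₀)³ℏ⁴)
E_h = 4.354e-18 J
a₀ = 5.297e-11 m
E_h/(e·a₀) = 5.131e11 V/m

5.131e11 V/m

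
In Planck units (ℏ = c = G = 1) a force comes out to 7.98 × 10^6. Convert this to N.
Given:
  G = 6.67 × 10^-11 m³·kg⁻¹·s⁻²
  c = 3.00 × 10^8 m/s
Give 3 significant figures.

One Planck force: F_P = c⁴/G = 1.21 × 10^44 N.
7.98 × 10^6 × 1.21 × 10^44 N = 9.69 × 10^50 N

9.69 × 10^50 N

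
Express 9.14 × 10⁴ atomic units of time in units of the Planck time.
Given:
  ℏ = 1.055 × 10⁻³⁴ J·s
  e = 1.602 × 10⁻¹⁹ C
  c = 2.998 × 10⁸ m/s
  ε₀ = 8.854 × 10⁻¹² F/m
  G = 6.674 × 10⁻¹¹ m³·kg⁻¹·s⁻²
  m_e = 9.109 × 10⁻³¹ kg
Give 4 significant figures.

4.107 × 10³¹

atomic unit of time: τ_au = (4πε₀)²ℏ³/(m_e e⁴) = 2.423 × 10⁻¹⁷ s
Planck time: t_P = √(ℏG/c⁵) = 5.392 × 10⁻⁴⁴ s
9.14 × 10⁴ × 2.423 × 10⁻¹⁷ / 5.392 × 10⁻⁴⁴ = 4.107 × 10³¹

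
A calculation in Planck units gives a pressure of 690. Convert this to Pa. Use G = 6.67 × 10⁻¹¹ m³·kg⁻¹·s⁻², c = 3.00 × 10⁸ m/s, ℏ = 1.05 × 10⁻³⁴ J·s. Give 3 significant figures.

One Planck pressure: p_P = c⁷/(ℏG²) = 4.68 × 10¹¹³ Pa.
690 × 4.68 × 10¹¹³ Pa = 3.23 × 10¹¹⁶ Pa

3.23 × 10¹¹⁶ Pa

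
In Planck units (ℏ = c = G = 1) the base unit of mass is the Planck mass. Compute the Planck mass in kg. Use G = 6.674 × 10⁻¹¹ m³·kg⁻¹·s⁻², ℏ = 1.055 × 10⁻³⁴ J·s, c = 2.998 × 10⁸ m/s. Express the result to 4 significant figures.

m_P = √(ℏc/G)
  = √(4.739 × 10⁻¹⁶)
  = 2.177 × 10⁻⁸ kg

2.177 × 10⁻⁸ kg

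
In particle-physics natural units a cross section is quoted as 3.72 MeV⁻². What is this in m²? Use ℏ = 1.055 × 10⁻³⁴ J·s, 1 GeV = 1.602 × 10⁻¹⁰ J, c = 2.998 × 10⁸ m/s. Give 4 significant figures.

Area is [L]² = [E]⁻²·(ℏc)²; restore (ℏc)².
1 GeV⁻² → (ℏc)² × (1 GeV in J)⁻² = 3.898 × 10⁻³² m².
Convert the energy scale: 3.72 MeV⁻² = 3.72 × 10⁶ GeV⁻².
Result: 3.72 × 10⁶ × 3.898 × 10⁻³² = 1.450 × 10⁻²⁵ m².

1.450 × 10⁻²⁵ m²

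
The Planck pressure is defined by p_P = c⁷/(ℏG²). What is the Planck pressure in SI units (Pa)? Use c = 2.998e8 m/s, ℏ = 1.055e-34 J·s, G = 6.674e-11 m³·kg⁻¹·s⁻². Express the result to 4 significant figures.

4.632e113 Pa

p_P = c⁷/(ℏG²)
  = 2.177e59 / 4.699e-55
  = 4.632e113 Pa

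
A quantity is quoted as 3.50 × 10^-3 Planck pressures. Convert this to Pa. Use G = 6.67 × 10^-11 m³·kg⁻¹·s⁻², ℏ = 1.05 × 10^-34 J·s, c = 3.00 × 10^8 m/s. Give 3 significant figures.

One Planck pressure: p_P = c⁷/(ℏG²) = 4.68 × 10^113 Pa.
3.50 × 10^-3 × 4.68 × 10^113 Pa = 1.64 × 10^111 Pa

1.64 × 10^111 Pa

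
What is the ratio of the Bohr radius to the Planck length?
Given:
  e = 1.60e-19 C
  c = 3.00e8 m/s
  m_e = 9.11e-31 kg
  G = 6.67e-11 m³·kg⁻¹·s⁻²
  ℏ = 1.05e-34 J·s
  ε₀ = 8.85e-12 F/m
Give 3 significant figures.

3.26e24

Bohr radius: a₀ = 4πε₀ℏ²/(m_e e²) = 5.26e-11 m
Planck length: ℓ_P = √(ℏG/c³) = 1.61e-35 m
ratio = 5.26e-11 / 1.61e-35 = 3.26e24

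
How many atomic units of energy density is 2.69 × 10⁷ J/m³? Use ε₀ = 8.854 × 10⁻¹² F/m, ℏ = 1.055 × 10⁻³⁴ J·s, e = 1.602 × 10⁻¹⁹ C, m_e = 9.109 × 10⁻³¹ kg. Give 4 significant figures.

atomic unit of energy density: u_au = E_h/a₀³ = m_e⁴e¹⁰/((4πε₀)⁵ℏ⁸) = 2.929 × 10¹³ J/m³.
2.69 × 10⁷ / 2.929 × 10¹³ = 9.184 × 10⁻⁷

9.184 × 10⁻⁷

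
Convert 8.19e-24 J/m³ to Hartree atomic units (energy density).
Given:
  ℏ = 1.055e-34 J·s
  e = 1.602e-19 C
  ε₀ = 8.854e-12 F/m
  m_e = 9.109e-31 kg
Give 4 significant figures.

atomic unit of energy density: u_au = E_h/a₀³ = m_e⁴e¹⁰/((4πε₀)⁵ℏ⁸) = 2.929e13 J/m³.
8.19e-24 / 2.929e13 = 2.796e-37

2.796e-37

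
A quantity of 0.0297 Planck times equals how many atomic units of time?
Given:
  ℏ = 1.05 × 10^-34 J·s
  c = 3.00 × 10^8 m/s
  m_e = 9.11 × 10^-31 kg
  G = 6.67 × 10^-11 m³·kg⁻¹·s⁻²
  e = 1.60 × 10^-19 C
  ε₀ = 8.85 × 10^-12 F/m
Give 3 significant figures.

6.65 × 10^-29

Planck time: t_P = √(ℏG/c⁵) = 5.37 × 10^-44 s
atomic unit of time: τ_au = (4πε₀)²ℏ³/(m_e e⁴) = 2.40 × 10^-17 s
0.0297 × 5.37 × 10^-44 / 2.40 × 10^-17 = 6.65 × 10^-29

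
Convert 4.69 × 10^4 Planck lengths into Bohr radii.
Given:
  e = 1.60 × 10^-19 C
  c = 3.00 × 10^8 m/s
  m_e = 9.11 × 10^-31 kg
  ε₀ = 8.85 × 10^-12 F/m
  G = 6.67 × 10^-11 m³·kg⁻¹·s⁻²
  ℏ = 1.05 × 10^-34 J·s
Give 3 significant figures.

Planck length: ℓ_P = √(ℏG/c³) = 1.61 × 10^-35 m
Bohr radius: a₀ = 4πε₀ℏ²/(m_e e²) = 5.26 × 10^-11 m
4.69 × 10^4 × 1.61 × 10^-35 / 5.26 × 10^-11 = 1.44 × 10^-20

1.44 × 10^-20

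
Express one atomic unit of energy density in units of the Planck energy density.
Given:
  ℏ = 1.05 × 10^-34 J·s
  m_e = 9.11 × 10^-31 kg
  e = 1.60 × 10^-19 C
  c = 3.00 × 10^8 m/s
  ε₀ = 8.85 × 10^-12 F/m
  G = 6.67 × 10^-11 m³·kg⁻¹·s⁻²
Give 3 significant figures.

atomic unit of energy density: u_au = E_h/a₀³ = m_e⁴e¹⁰/((4πε₀)⁵ℏ⁸) = 3.01 × 10^13 J/m³
Planck energy density: u_P = c⁷/(ℏG²) = 4.68 × 10^113 J/m³
ratio = 3.01 × 10^13 / 4.68 × 10^113 = 6.44 × 10^-101

6.44 × 10^-101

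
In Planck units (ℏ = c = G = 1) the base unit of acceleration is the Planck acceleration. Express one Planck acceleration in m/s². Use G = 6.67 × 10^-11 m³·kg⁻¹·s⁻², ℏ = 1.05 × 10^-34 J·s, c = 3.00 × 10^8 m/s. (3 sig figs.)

5.59 × 10^51 m/s²

a_P = √(c⁷/(ℏG))
  = √(3.12 × 10^103)
  = 5.59 × 10^51 m/s²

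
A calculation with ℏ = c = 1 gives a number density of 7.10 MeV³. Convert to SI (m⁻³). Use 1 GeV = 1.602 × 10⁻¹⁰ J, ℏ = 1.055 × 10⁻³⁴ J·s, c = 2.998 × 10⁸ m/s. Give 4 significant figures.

9.226 × 10³⁸ m⁻³

Number density is [L]⁻³ = [E]³/(ℏc)³.
1 GeV³ → 1/(ℏc)³ × (1 GeV in J)³ = 1.299 × 10⁴⁷ m⁻³.
Convert the energy scale: 7.10 MeV³ = 7.10 × 10⁻⁹ GeV³.
Result: 7.10 × 10⁻⁹ × 1.299 × 10⁴⁷ = 9.226 × 10³⁸ m⁻³.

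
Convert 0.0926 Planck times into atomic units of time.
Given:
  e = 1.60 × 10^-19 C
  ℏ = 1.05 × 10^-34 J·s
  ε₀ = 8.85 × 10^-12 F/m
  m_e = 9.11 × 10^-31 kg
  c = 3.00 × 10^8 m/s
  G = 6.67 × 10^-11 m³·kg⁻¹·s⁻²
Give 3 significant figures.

2.07 × 10^-28

Planck time: t_P = √(ℏG/c⁵) = 5.37 × 10^-44 s
atomic unit of time: τ_au = (4πε₀)²ℏ³/(m_e e⁴) = 2.40 × 10^-17 s
0.0926 × 5.37 × 10^-44 / 2.40 × 10^-17 = 2.07 × 10^-28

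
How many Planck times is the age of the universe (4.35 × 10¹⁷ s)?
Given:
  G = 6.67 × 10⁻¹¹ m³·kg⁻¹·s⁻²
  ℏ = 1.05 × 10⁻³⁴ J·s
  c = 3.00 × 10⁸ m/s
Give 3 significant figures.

8.10 × 10⁶⁰

Planck time: t_P = √(ℏG/c⁵) = 5.37 × 10⁻⁴⁴ s.
4.35 × 10¹⁷ / 5.37 × 10⁻⁴⁴ = 8.10 × 10⁶⁰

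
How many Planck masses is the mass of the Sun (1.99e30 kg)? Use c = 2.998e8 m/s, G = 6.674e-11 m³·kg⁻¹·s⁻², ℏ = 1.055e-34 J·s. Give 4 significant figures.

9.141e37

Planck mass: m_P = √(ℏc/G) = 2.177e-8 kg.
1.99e30 / 2.177e-8 = 9.141e37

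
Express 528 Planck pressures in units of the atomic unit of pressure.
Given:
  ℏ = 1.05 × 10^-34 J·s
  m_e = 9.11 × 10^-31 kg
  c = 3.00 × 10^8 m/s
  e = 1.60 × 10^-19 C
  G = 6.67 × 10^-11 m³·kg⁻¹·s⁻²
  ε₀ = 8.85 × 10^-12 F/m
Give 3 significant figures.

8.20 × 10^102

Planck pressure: p_P = c⁷/(ℏG²) = 4.68 × 10^113 Pa
atomic unit of pressure: P_au = E_h/a₀³ = m_e⁴e¹⁰/((4πε₀)⁵ℏ⁸) = 3.01 × 10^13 Pa
528 × 4.68 × 10^113 / 3.01 × 10^13 = 8.20 × 10^102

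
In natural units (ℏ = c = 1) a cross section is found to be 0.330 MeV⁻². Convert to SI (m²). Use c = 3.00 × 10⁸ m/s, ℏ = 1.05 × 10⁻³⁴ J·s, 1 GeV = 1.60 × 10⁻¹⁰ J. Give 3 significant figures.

1.28 × 10⁻²⁶ m²

Area is [L]² = [E]⁻²·(ℏc)²; restore (ℏc)².
1 GeV⁻² → (ℏc)² × (1 GeV in J)⁻² = 3.88 × 10⁻³² m².
Convert the energy scale: 0.330 MeV⁻² = 3.30 × 10⁵ GeV⁻².
Result: 3.30 × 10⁵ × 3.88 × 10⁻³² = 1.28 × 10⁻²⁶ m².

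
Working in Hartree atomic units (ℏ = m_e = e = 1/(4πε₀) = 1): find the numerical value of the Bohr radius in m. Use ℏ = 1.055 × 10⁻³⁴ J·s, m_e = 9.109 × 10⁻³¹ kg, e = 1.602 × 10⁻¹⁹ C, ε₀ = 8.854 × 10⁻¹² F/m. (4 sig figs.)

5.297 × 10⁻¹¹ m

From ℏ = m_e = e = 1/(4πε₀) = 1 the length scale is a₀ = 4πε₀ℏ²/(m_e e²).
  = 1.238 × 10⁻⁷⁸ / 2.338 × 10⁻⁶⁸
  = 5.297 × 10⁻¹¹ m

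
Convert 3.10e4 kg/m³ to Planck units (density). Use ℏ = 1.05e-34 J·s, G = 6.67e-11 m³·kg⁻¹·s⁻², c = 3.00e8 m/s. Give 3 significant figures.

5.96e-93

Planck density: ρ_P = c⁵/(ℏG²) = 5.20e96 kg/m³.
3.10e4 / 5.20e96 = 5.96e-93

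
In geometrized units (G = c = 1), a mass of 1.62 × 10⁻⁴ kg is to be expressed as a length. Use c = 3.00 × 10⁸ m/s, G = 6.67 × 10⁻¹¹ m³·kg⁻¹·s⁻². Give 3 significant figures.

1.20 × 10⁻³¹ m

In G = c = 1 units mass has dimensions of length; the conversion factor is G/c².
1.62 × 10⁻⁴ kg × (G/c²) = 1.20 × 10⁻³¹ m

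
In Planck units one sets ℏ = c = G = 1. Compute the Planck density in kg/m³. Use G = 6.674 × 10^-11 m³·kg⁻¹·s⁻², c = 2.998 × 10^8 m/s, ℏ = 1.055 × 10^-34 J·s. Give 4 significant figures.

5.154 × 10^96 kg/m³

ρ_P = c⁵/(ℏG²)
  = 2.422 × 10^42 / 4.699 × 10^-55
  = 5.154 × 10^96 kg/m³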